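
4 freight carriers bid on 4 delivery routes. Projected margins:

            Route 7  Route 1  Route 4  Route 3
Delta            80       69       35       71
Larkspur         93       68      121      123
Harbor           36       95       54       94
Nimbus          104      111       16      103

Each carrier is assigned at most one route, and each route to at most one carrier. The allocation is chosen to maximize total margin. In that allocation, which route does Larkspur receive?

This is a one-to-one assignment (maximum-weight bipartite matching).
Optimal: Delta→Route 7 ($80k), Larkspur→Route 4 ($121k), Harbor→Route 3 ($94k), Nimbus→Route 1 ($111k) — total 80+121+94+111 = $406k.
Column-greedy (each route in turn goes to its best remaining carrier) gives $391k, worse by 15.
Next-best assignment: Delta→Route 7, Larkspur→Route 4, Harbor→Route 1, Nimbus→Route 3 = $399k.
Every other assignment is strictly worse.
Larkspur's own top route is Route 3 ($123k), but forcing Larkspur→Route 3 and reassigning the rest optimally gives only $368k — worse by 38.

Larkspur receives Route 4.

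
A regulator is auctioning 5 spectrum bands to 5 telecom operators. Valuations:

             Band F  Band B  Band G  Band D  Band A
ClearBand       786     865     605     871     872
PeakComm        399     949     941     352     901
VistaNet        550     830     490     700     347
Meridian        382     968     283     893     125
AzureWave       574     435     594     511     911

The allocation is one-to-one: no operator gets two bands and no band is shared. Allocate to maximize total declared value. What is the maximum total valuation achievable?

Optimal: ClearBand→Band F ($786M), PeakComm→Band G ($941M), VistaNet→Band B ($830M), Meridian→Band D ($893M), AzureWave→Band A ($911M) — total 786+941+830+893+911 = $4361M.
Row-greedy (each operator in turn takes its best remaining band) gives $3497M, worse by 864.

Maximum total: $4361M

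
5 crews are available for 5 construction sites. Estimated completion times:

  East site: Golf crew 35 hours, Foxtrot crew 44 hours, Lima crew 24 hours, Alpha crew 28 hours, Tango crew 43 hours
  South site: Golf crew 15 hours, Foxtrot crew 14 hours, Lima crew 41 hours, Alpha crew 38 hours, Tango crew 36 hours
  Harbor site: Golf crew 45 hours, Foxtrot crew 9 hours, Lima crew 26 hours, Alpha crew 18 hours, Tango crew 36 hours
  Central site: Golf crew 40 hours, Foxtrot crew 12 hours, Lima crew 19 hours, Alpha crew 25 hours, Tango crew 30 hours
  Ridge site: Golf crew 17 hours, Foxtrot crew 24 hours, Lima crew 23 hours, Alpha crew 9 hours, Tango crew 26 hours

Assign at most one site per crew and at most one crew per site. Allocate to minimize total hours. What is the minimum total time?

Minimum total: 87 hours

Optimal: Golf crew→South site (15 hours), Foxtrot crew→Harbor site (9 hours), Lima crew→East site (24 hours), Alpha crew→Ridge site (9 hours), Tango crew→Central site (30 hours) — total 15+9+24+9+30 = 87 hours.
Min-entry greedy (repeatedly take the single cheapest remaining cell) gives 95 hours, worse by 8.
Swapping Tango crew↔Alpha crew (Tango crew→Ridge site 26 hours, Alpha crew→Central site 25 hours) adds 12.
No other one-to-one assignment undercuts 87 hours.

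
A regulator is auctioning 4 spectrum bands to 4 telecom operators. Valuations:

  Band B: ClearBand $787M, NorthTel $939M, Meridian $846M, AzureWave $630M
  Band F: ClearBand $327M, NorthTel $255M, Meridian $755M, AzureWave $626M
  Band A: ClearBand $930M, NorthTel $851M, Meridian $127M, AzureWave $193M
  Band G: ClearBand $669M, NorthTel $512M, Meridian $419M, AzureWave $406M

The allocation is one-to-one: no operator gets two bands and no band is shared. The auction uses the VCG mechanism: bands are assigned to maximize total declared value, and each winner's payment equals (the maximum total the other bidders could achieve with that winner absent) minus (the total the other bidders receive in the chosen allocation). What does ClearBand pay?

ClearBand pays $223M.

Efficient allocation: ClearBand→Band A ($930M), NorthTel→Band B ($939M), Meridian→Band F ($755M), AzureWave→Band G ($406M); total welfare W = $3030M.
ClearBand receives Band A at value $930M, so the others get W − 930 = $2100M.
Without ClearBand: best allocation of the remaining 3 bidders over all 4 bands is NorthTel→Band A ($851M), Meridian→Band B ($846M), AzureWave→Band F ($626M), total $2323M.
VCG payment = (others' best without ClearBand) − (others' welfare with ClearBand) = 2323 − 2100 = $223M.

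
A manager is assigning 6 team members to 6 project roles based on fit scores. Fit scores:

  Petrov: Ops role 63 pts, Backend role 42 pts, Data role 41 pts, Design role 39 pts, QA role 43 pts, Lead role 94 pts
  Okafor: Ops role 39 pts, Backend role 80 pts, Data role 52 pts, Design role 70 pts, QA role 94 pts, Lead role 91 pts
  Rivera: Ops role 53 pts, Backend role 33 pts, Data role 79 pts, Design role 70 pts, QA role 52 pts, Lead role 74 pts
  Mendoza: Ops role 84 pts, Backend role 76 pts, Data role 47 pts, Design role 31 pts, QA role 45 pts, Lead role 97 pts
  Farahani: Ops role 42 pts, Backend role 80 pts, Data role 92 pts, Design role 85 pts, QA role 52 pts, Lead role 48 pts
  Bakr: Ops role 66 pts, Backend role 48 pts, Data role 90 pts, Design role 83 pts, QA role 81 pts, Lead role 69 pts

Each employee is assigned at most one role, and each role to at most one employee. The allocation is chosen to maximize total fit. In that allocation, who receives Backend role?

Farahani receives Backend role.

Optimal: Petrov→Lead role (94 pts), Okafor→QA role (94 pts), Rivera→Data role (79 pts), Mendoza→Ops role (84 pts), Farahani→Backend role (80 pts), Bakr→Design role (83 pts) — total 94+94+79+84+80+83 = 514 pts.
Max-entry greedy (repeatedly take the single best remaining cell) gives 462 pts, worse by 52.
Next-best assignment: Petrov→Lead role, Okafor→QA role, Rivera→Design role, Mendoza→Ops role, Farahani→Backend role, Bakr→Data role = 512 pts.
Swapping Rivera↔Farahani (Rivera→Backend role 33 pts, Farahani→Data role 92 pts) loses 34.
Farahani's own top role is Data role (92 pts), but forcing Farahani→Data role and reassigning the rest optimally gives only 501 pts — worse by 13.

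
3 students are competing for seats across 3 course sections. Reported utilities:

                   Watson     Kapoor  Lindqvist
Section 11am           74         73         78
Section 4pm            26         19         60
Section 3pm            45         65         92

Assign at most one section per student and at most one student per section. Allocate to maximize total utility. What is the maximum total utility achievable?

Treat this as an assignment problem: match each student to one section.
Optimal: Watson→Section 11am (74 points), Kapoor→Section 3pm (65 points), Lindqvist→Section 4pm (60 points) — total 74+65+60 = 199 points.
Max-entry greedy (repeatedly take the single best remaining cell) gives 185 points, worse by 14.
Next-best assignment: Watson→Section 4pm, Kapoor→Section 11am, Lindqvist→Section 3pm = 191 points.
Every other assignment is strictly worse.

Max total: 199 points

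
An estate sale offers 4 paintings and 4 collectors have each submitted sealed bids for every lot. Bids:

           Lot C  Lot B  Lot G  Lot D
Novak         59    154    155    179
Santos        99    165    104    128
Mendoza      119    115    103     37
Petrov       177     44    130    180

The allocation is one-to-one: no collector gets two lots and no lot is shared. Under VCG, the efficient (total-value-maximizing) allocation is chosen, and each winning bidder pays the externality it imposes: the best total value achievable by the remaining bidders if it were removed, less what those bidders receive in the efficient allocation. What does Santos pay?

Efficient allocation: Novak→Lot D ($179), Santos→Lot B ($165), Mendoza→Lot G ($103), Petrov→Lot C ($177); total welfare W = $624.
Santos receives Lot B at value $165, so the others get W − 165 = $459.
Without Santos: best allocation of the remaining 3 bidders over all 4 lots is Novak→Lot D ($179), Mendoza→Lot B ($115), Petrov→Lot C ($177), total $471.
VCG payment = (others' best without Santos) − (others' welfare with Santos) = 471 − 459 = $12.

Santos pays $12.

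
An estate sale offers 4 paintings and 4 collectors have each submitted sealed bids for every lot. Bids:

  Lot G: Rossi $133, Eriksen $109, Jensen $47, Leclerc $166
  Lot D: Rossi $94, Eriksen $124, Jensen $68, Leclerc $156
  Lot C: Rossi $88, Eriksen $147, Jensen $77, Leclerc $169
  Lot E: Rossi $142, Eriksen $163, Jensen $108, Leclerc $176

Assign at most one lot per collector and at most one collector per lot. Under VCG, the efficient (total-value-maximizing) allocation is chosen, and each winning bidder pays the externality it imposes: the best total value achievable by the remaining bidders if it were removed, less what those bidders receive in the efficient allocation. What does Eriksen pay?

Eriksen pays $13.

Efficient allocation: Rossi→Lot G ($133), Eriksen→Lot C ($147), Jensen→Lot E ($108), Leclerc→Lot D ($156); total welfare W = $544.
Eriksen receives Lot C at value $147, so the others get W − 147 = $397.
Without Eriksen: best allocation of the remaining 3 bidders over all 4 lots is Rossi→Lot G ($133), Jensen→Lot E ($108), Leclerc→Lot C ($169), total $410.
VCG payment = (others' best without Eriksen) − (others' welfare with Eriksen) = 410 − 397 = $13.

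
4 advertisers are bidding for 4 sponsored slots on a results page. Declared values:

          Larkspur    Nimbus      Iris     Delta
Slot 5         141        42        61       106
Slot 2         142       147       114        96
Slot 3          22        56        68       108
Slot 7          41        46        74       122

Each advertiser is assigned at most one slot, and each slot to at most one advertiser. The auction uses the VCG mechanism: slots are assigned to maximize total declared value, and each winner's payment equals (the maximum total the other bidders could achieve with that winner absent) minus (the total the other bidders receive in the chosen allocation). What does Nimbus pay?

Efficient allocation: Larkspur→Slot 5 ($141), Nimbus→Slot 2 ($147), Iris→Slot 3 ($68), Delta→Slot 7 ($122); total welfare W = $478.
Nimbus receives Slot 2 at value $147, so the others get W − 147 = $331.
Without Nimbus: best allocation of the remaining 3 bidders over all 4 slots is Larkspur→Slot 5 ($141), Iris→Slot 2 ($114), Delta→Slot 7 ($122), total $377.
VCG payment = (others' best without Nimbus) − (others' welfare with Nimbus) = 377 − 331 = $46.

Nimbus pays $46.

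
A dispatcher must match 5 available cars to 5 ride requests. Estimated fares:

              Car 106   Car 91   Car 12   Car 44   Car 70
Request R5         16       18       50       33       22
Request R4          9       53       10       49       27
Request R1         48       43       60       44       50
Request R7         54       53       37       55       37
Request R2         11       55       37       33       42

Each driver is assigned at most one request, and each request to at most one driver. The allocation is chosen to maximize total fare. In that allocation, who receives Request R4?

Optimal: Car 106→Request R7 ($54), Car 91→Request R2 ($55), Car 12→Request R5 ($50), Car 44→Request R4 ($49), Car 70→Request R1 ($50) — total 54+55+50+49+50 = $258.
Max-entry greedy (repeatedly take the single best remaining cell) gives $213, worse by 45.
Next-best assignment: Car 106→Request R1, Car 91→Request R4, Car 12→Request R5, Car 44→Request R7, Car 70→Request R2 = $248.
Swapping Car 44↔Car 12 (Car 44→Request R5 $33, Car 12→Request R4 $10) loses 56.
No other one-to-one assignment exceeds $258.
Car 44's own top request is Request R7 ($55), but forcing Car 44→Request R7 and reassigning the rest optimally gives only $248 — worse by 10.

Car 44 receives Request R4.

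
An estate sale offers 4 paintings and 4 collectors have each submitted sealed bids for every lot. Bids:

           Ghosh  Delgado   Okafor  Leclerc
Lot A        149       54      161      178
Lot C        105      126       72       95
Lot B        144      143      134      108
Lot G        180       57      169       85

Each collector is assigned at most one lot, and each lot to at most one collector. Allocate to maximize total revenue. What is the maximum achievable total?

Maximum total: $618

Optimal: Ghosh→Lot G ($180), Delgado→Lot C ($126), Okafor→Lot B ($134), Leclerc→Lot A ($178) — total 180+126+134+178 = $618.
Next-best assignment: Ghosh→Lot B, Delgado→Lot C, Okafor→Lot G, Leclerc→Lot A = $617.
Every other assignment is strictly worse.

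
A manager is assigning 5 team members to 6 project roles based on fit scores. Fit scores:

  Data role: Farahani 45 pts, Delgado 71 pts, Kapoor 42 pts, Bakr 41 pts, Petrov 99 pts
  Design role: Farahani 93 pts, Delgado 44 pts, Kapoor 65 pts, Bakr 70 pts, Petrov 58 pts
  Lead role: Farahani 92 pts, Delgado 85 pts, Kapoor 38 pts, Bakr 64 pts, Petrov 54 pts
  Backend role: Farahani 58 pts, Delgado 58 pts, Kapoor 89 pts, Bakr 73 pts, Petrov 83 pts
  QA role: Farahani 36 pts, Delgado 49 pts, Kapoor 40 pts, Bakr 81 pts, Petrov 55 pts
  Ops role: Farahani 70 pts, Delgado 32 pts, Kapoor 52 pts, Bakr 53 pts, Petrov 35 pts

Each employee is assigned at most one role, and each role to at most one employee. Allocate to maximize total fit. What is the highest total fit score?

Optimal: Farahani→Design role (93 pts), Delgado→Lead role (85 pts), Kapoor→Backend role (89 pts), Bakr→QA role (81 pts), Petrov→Data role (99 pts) — total 93+85+89+81+99 = 447 pts.
Swapping Bakr↔Delgado (Bakr→Lead role 64 pts, Delgado→QA role 49 pts) loses 53.

Maximum total: 447 pts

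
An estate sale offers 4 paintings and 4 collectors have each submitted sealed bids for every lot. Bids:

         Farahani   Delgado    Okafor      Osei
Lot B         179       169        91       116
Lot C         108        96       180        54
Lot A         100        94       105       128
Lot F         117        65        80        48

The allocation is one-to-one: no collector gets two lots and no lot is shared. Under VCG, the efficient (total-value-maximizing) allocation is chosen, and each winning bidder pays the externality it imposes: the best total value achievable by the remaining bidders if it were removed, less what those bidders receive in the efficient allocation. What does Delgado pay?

Delgado pays $62.

Efficient allocation: Farahani→Lot F ($117), Delgado→Lot B ($169), Okafor→Lot C ($180), Osei→Lot A ($128); total welfare W = $594.
Delgado receives Lot B at value $169, so the others get W − 169 = $425.
Without Delgado: best allocation of the remaining 3 bidders over all 4 lots is Farahani→Lot B ($179), Okafor→Lot C ($180), Osei→Lot A ($128), total $487.
VCG payment = (others' best without Delgado) − (others' welfare with Delgado) = 487 − 425 = $62.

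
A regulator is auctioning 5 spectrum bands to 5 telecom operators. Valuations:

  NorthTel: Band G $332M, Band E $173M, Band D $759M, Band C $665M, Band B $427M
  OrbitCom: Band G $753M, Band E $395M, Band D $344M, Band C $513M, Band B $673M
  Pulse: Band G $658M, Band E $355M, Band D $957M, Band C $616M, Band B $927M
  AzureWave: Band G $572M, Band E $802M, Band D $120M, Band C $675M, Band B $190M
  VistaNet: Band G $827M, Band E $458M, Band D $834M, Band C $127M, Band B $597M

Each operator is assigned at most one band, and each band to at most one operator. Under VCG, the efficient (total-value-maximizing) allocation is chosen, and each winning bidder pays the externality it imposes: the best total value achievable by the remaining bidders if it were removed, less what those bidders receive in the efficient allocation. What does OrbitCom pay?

OrbitCom pays $87M.

Efficient allocation: NorthTel→Band C ($665M), OrbitCom→Band G ($753M), Pulse→Band B ($927M), AzureWave→Band E ($802M), VistaNet→Band D ($834M); total welfare W = $3981M.
OrbitCom receives Band G at value $753M, so the others get W − 753 = $3228M.
Without OrbitCom: best allocation of the remaining 4 bidders over all 5 bands is NorthTel→Band D ($759M), Pulse→Band B ($927M), AzureWave→Band E ($802M), VistaNet→Band G ($827M), total $3315M.
VCG payment = (others' best without OrbitCom) − (others' welfare with OrbitCom) = 3315 − 3228 = $87M.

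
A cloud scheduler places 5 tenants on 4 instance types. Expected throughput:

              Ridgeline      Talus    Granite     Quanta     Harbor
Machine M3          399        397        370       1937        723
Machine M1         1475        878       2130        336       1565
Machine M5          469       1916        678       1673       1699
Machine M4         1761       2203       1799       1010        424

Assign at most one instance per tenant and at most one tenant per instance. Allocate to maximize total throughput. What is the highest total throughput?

Optimal: Quanta→Machine M3 (1937 ops/s), Granite→Machine M1 (2130 ops/s), Harbor→Machine M5 (1699 ops/s), Talus→Machine M4 (2203 ops/s) — total 1937+2130+1699+2203 = 7969 ops/s.
Column-greedy (each instance in turn goes to its best remaining tenant) gives 7744 ops/s, worse by 225.
Next-best assignment: Quanta→Machine M3, Granite→Machine M1, Talus→Machine M5, Ridgeline→Machine M4 = 7744 ops/s.
No other one-to-one assignment exceeds 7969 ops/s.

Maximum total: 7969 ops/s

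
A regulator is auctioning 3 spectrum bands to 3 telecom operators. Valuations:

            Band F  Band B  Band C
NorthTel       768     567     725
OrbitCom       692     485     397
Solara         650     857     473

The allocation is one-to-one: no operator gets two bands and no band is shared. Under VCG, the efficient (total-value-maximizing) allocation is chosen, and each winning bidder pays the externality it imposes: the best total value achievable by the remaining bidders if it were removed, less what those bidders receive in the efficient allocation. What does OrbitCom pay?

OrbitCom pays $43M.

Efficient allocation: NorthTel→Band C ($725M), OrbitCom→Band F ($692M), Solara→Band B ($857M); total welfare W = $2274M.
OrbitCom receives Band F at value $692M, so the others get W − 692 = $1582M.
Without OrbitCom: best allocation of the remaining 2 bidders over all 3 bands is NorthTel→Band F ($768M), Solara→Band B ($857M), total $1625M.
VCG payment = (others' best without OrbitCom) − (others' welfare with OrbitCom) = 1625 − 1582 = $43M.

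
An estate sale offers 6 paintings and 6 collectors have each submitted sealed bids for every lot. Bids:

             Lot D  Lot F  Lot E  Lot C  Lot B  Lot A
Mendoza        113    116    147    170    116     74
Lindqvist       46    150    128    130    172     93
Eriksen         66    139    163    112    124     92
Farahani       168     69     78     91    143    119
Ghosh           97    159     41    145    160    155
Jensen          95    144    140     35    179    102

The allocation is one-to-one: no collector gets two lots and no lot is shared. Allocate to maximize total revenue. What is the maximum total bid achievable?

Optimal: Mendoza→Lot C ($170), Lindqvist→Lot F ($150), Eriksen→Lot E ($163), Farahani→Lot D ($168), Ghosh→Lot A ($155), Jensen→Lot B ($179) — total 170+150+163+168+155+179 = $985.
Column-greedy (each lot in turn goes to its best remaining collector) gives $932, worse by 53.
Swapping Jensen↔Lindqvist (Jensen→Lot F $144, Lindqvist→Lot B $172) loses 13.
No other one-to-one assignment exceeds $985.

Max total: $985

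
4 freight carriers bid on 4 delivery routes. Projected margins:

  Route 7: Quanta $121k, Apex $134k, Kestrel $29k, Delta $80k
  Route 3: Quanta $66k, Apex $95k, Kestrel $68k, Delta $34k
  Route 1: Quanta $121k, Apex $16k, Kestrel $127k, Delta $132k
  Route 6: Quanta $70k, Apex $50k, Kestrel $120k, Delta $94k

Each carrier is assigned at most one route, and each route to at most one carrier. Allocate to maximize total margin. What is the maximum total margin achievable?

Max total: $468k

Treat this as an assignment problem: match each carrier to one route.
Optimal: Quanta→Route 7 ($121k), Apex→Route 3 ($95k), Kestrel→Route 6 ($120k), Delta→Route 1 ($132k) — total 121+95+120+132 = $468k.
Row-greedy (each carrier in turn takes its best remaining route) gives $437k, worse by 31.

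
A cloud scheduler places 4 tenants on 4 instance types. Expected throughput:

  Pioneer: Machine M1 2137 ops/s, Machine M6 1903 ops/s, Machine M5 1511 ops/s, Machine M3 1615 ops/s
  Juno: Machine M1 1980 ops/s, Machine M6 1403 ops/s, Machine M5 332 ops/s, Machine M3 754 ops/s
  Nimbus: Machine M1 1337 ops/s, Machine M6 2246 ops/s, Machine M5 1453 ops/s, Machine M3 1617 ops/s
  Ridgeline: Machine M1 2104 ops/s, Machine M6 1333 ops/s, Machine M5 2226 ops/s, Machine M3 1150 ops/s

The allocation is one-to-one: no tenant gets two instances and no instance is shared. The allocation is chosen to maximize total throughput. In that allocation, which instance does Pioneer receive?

Pioneer receives Machine M3.

Optimal: Pioneer→Machine M3 (1615 ops/s), Juno→Machine M1 (1980 ops/s), Nimbus→Machine M6 (2246 ops/s), Ridgeline→Machine M5 (2226 ops/s) — total 1615+1980+2246+2226 = 8067 ops/s.
Next-best assignment: Pioneer→Machine M6, Juno→Machine M1, Nimbus→Machine M3, Ridgeline→Machine M5 = 7726 ops/s.
Checked against all permutations: 8067 ops/s is optimal.
Pioneer's own top instance is Machine M1 (2137 ops/s), but forcing Pioneer→Machine M1 and reassigning the rest optimally gives only 7383 ops/s — worse by 684.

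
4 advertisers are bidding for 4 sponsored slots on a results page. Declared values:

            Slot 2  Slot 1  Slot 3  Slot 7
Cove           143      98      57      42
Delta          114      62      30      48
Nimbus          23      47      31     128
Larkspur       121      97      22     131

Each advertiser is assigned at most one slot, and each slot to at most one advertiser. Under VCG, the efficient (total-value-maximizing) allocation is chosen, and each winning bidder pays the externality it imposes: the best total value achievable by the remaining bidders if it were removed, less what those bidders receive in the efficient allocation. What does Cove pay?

Efficient allocation: Cove→Slot 2 ($143), Delta→Slot 3 ($30), Nimbus→Slot 7 ($128), Larkspur→Slot 1 ($97); total welfare W = $398.
Cove receives Slot 2 at value $143, so the others get W − 143 = $255.
Without Cove: best allocation of the remaining 3 bidders over all 4 slots is Delta→Slot 2 ($114), Nimbus→Slot 7 ($128), Larkspur→Slot 1 ($97), total $339.
VCG payment = (others' best without Cove) − (others' welfare with Cove) = 339 − 255 = $84.

Cove pays $84.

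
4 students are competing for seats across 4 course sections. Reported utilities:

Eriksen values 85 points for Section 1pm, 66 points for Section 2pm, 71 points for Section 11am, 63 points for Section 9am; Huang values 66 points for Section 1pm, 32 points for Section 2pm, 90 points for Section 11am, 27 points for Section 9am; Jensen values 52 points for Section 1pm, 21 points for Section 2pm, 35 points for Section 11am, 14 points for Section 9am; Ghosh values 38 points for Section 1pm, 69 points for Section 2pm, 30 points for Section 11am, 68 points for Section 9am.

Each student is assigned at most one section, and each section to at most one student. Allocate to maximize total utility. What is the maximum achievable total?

Maximum total: 276 points

Optimal: Eriksen→Section 2pm (66 points), Huang→Section 11am (90 points), Jensen→Section 1pm (52 points), Ghosh→Section 9am (68 points) — total 66+90+52+68 = 276 points.
Column-greedy (each section in turn goes to its best remaining student) gives 258 points, worse by 18.
No other one-to-one assignment exceeds 276 points.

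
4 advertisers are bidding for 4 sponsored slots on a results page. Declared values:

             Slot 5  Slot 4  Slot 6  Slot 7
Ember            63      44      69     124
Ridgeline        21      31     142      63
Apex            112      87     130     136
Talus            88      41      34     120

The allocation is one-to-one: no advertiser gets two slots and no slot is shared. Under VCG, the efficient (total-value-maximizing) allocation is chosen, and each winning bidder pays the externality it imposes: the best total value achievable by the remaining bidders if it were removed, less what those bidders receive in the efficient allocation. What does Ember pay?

Ember pays $57.

Efficient allocation: Ember→Slot 7 ($124), Ridgeline→Slot 6 ($142), Apex→Slot 4 ($87), Talus→Slot 5 ($88); total welfare W = $441.
Ember receives Slot 7 at value $124, so the others get W − 124 = $317.
Without Ember: best allocation of the remaining 3 bidders over all 4 slots is Ridgeline→Slot 6 ($142), Apex→Slot 5 ($112), Talus→Slot 7 ($120), total $374.
VCG payment = (others' best without Ember) − (others' welfare with Ember) = 374 − 317 = $57.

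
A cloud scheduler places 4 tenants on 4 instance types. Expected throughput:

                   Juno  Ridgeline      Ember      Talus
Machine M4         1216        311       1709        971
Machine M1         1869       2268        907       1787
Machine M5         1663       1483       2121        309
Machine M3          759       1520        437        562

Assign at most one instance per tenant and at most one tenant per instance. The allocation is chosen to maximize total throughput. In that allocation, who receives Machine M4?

This is a one-to-one assignment (maximum-weight bipartite matching).
Optimal: Juno→Machine M5 (1663 ops/s), Ridgeline→Machine M3 (1520 ops/s), Ember→Machine M4 (1709 ops/s), Talus→Machine M1 (1787 ops/s) — total 1663+1520+1709+1787 = 6679 ops/s.
Row-greedy (each tenant in turn takes its best remaining instance) gives 6481 ops/s, worse by 198.
Ember's own top instance is Machine M5 (2121 ops/s), but forcing Ember→Machine M5 and reassigning the rest optimally gives only 6644 ops/s — worse by 35.

Ember receives Machine M4.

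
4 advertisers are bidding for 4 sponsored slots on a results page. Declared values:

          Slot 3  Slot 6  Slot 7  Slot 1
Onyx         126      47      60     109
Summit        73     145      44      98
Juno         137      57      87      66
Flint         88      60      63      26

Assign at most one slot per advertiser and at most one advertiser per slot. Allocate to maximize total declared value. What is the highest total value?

Max total: $454

Treat this as an assignment problem: match each advertiser to one slot.
Optimal: Onyx→Slot 1 ($109), Summit→Slot 6 ($145), Juno→Slot 3 ($137), Flint→Slot 7 ($63) — total 109+145+137+63 = $454.
Row-greedy (each advertiser in turn takes its best remaining slot) gives $384, worse by 70.
Swapping Flint↔Onyx (Flint→Slot 1 $26, Onyx→Slot 7 $60) loses 86.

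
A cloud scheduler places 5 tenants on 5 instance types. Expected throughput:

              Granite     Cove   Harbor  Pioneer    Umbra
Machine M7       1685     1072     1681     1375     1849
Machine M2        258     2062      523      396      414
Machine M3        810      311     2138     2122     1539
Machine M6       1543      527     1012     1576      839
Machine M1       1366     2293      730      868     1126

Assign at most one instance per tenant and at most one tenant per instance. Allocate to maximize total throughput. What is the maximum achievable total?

Treat this as an assignment problem: match each tenant to one instance.
Optimal: Granite→Machine M1 (1366 ops/s), Cove→Machine M2 (2062 ops/s), Harbor→Machine M3 (2138 ops/s), Pioneer→Machine M6 (1576 ops/s), Umbra→Machine M7 (1849 ops/s) — total 1366+2062+2138+1576+1849 = 8991 ops/s.
Max-entry greedy (repeatedly take the single best remaining cell) gives 8114 ops/s, worse by 877.
Every other assignment is strictly worse.

Max total: 8991 ops/s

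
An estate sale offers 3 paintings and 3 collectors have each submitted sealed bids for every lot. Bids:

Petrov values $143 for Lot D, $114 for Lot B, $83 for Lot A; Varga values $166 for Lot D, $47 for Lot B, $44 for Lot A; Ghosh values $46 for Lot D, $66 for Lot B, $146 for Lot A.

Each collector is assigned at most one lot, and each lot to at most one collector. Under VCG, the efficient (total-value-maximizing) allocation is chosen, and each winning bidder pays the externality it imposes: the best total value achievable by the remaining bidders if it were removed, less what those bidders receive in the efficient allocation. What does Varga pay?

Varga pays $29.

Efficient allocation: Petrov→Lot B ($114), Varga→Lot D ($166), Ghosh→Lot A ($146); total welfare W = $426.
Varga receives Lot D at value $166, so the others get W − 166 = $260.
Without Varga: best allocation of the remaining 2 bidders over all 3 lots is Petrov→Lot D ($143), Ghosh→Lot A ($146), total $289.
VCG payment = (others' best without Varga) − (others' welfare with Varga) = 289 − 260 = $29.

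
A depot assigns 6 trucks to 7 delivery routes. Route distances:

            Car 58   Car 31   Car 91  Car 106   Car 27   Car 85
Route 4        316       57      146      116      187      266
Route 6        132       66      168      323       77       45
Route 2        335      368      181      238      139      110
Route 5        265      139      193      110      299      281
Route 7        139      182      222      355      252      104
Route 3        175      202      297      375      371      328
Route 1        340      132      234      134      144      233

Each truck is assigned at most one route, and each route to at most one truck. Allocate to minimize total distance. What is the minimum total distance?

Min total: 676 km

Optimal: Car 58→Route 7 (139 km), Car 31→Route 4 (57 km), Car 91→Route 2 (181 km), Car 106→Route 5 (110 km), Car 27→Route 1 (144 km), Car 85→Route 6 (45 km) — total 139+57+181+110+144+45 = 676 km.
Checked against all permutations: 676 km is optimal.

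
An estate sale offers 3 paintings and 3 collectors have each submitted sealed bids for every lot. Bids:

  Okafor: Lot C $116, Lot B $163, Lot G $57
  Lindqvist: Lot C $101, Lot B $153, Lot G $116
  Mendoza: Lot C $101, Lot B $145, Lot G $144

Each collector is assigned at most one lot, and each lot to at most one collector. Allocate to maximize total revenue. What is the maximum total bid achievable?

Maximum total: $413

Optimal: Okafor→Lot C ($116), Lindqvist→Lot B ($153), Mendoza→Lot G ($144) — total 116+153+144 = $413.
Row-greedy (each collector in turn takes its best remaining lot) gives $380, worse by 33.
Next-best assignment: Okafor→Lot B, Lindqvist→Lot C, Mendoza→Lot G = $408.
Every other assignment is strictly worse.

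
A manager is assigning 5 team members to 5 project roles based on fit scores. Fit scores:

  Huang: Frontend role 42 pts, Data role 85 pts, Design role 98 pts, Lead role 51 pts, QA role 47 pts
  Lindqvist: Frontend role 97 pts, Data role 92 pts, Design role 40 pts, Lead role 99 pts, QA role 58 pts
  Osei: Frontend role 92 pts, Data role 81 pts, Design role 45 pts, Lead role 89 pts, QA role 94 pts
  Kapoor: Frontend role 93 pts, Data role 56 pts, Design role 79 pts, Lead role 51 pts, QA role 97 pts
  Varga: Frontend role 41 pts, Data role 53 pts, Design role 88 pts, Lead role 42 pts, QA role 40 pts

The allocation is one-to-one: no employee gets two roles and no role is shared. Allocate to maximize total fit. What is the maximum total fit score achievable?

Optimal: Huang→Data role (85 pts), Lindqvist→Lead role (99 pts), Osei→Frontend role (92 pts), Kapoor→QA role (97 pts), Varga→Design role (88 pts) — total 85+99+92+97+88 = 461 pts.
Row-greedy (each employee in turn takes its best remaining role) gives 437 pts, worse by 24.
Next-best assignment: Huang→Data role, Lindqvist→Lead role, Osei→QA role, Kapoor→Frontend role, Varga→Design role = 459 pts.

Max total: 461 pts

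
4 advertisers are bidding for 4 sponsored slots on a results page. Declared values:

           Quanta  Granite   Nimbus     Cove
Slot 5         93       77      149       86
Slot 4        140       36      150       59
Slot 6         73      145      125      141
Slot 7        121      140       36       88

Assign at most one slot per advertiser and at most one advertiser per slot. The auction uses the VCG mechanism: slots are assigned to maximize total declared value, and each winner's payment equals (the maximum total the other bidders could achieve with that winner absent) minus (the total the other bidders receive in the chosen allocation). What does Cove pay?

Efficient allocation: Quanta→Slot 4 ($140), Granite→Slot 7 ($140), Nimbus→Slot 5 ($149), Cove→Slot 6 ($141); total welfare W = $570.
Cove receives Slot 6 at value $141, so the others get W − 141 = $429.
Without Cove: best allocation of the remaining 3 bidders over all 4 slots is Quanta→Slot 4 ($140), Granite→Slot 6 ($145), Nimbus→Slot 5 ($149), total $434.
VCG payment = (others' best without Cove) − (others' welfare with Cove) = 434 − 429 = $5.

Cove pays $5.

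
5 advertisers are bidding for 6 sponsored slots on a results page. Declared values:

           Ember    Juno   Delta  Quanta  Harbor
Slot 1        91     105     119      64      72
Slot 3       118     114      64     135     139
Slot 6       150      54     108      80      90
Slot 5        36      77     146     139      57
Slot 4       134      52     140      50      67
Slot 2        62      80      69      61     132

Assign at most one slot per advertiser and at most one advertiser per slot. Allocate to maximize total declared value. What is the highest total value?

This is the linear assignment problem.
Optimal: Ember→Slot 6 ($150), Juno→Slot 3 ($114), Delta→Slot 4 ($140), Quanta→Slot 5 ($139), Harbor→Slot 2 ($132) — total 150+114+140+139+132 = $675.
Swapping Delta↔Ember (Delta→Slot 6 $108, Ember→Slot 4 $134) loses 48.

Max total: $675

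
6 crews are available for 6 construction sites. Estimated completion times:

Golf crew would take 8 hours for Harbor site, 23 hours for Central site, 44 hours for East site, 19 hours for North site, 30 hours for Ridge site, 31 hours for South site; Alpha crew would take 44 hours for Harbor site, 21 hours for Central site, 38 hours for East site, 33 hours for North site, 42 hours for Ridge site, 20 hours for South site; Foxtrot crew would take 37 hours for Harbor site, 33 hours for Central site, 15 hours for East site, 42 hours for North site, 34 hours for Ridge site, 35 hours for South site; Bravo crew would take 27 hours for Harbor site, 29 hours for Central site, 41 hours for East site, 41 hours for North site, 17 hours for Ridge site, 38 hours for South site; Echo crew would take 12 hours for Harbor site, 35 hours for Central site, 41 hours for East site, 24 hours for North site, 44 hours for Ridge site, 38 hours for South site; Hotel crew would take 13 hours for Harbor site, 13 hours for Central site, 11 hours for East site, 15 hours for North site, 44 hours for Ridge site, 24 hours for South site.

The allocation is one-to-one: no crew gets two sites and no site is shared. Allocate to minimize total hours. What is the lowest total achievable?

Minimum total: 96 hours

Treat this as an assignment problem: match each crew to one site.
Optimal: Golf crew→North site (19 hours), Alpha crew→South site (20 hours), Foxtrot crew→East site (15 hours), Bravo crew→Ridge site (17 hours), Echo crew→Harbor site (12 hours), Hotel crew→Central site (13 hours) — total 19+20+15+17+12+13 = 96 hours.
Next-best assignment: Golf crew→Harbor site, Alpha crew→South site, Foxtrot crew→East site, Bravo crew→Ridge site, Echo crew→North site, Hotel crew→Central site = 97 hours.
No other one-to-one assignment undercuts 96 hours.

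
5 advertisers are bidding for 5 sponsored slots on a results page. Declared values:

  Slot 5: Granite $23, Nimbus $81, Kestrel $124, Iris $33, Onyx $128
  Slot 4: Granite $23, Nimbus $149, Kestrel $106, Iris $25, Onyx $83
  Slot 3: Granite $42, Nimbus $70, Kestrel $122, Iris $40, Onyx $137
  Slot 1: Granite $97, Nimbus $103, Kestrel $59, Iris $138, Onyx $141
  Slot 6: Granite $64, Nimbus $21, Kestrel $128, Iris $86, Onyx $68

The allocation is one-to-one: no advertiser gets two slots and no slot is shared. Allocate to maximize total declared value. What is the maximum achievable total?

Maximum total: $612

Optimal: Granite→Slot 6 ($64), Nimbus→Slot 4 ($149), Kestrel→Slot 5 ($124), Iris→Slot 1 ($138), Onyx→Slot 3 ($137) — total 64+149+124+138+137 = $612.
Max-entry greedy (repeatedly take the single best remaining cell) gives $493, worse by 119.
Next-best assignment: Granite→Slot 6, Nimbus→Slot 4, Kestrel→Slot 3, Iris→Slot 1, Onyx→Slot 5 = $601.
Swapping Onyx↔Kestrel (Onyx→Slot 5 $128, Kestrel→Slot 3 $122) loses 11.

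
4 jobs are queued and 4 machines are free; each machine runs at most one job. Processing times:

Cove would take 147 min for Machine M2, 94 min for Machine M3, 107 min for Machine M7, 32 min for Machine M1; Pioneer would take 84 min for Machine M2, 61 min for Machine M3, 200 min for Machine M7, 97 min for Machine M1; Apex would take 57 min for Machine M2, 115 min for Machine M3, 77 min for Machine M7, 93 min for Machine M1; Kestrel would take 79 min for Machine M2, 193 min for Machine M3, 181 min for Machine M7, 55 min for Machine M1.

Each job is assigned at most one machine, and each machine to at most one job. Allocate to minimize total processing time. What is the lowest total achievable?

Minimum total: 249 min

Optimal: Cove→Machine M1 (32 min), Pioneer→Machine M3 (61 min), Apex→Machine M7 (77 min), Kestrel→Machine M2 (79 min) — total 32+61+77+79 = 249 min.
Min-entry greedy (repeatedly take the single cheapest remaining cell) gives 331 min, worse by 82.
Next-best assignment: Cove→Machine M7, Pioneer→Machine M3, Apex→Machine M2, Kestrel→Machine M1 = 280 min.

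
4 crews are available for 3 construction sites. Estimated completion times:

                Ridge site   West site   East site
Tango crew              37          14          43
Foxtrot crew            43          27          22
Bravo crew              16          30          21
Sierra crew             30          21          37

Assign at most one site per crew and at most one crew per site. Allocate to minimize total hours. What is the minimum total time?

Optimal: Bravo crew→Ridge site (16 hours), Tango crew→West site (14 hours), Foxtrot crew→East site (22 hours) — total 16+14+22 = 52 hours.
Next-best assignment: Bravo crew→Ridge site, Sierra crew→West site, Foxtrot crew→East site = 59 hours.
Checked against all permutations: 52 hours is optimal.

Minimum total: 52 hours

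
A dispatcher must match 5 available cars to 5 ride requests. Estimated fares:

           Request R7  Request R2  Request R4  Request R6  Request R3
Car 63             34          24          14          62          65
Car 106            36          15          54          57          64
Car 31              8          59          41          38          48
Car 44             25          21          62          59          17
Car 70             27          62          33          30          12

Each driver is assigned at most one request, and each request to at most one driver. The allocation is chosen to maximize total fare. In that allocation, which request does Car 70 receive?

Car 70 receives Request R7.

Optimal: Car 63→Request R6 ($62), Car 106→Request R3 ($64), Car 31→Request R2 ($59), Car 44→Request R4 ($62), Car 70→Request R7 ($27) — total 62+64+59+62+27 = $274.
Row-greedy (each driver in turn takes its best remaining request) gives $270, worse by 4.
Next-best assignment: Car 63→Request R6, Car 106→Request R7, Car 31→Request R3, Car 44→Request R4, Car 70→Request R2 = $270.
Car 70's own top request is Request R2 ($62), but forcing Car 70→Request R2 and reassigning the rest optimally gives only $270 — worse by 4.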